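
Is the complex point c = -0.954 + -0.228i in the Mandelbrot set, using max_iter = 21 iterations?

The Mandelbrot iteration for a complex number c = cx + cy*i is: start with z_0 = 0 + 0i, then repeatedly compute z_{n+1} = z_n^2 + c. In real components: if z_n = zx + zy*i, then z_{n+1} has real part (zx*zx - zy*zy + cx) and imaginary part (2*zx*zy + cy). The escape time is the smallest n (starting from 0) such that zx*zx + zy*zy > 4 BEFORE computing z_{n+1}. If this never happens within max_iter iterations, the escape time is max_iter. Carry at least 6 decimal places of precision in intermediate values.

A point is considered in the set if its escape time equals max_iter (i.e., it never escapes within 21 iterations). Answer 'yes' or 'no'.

z_0 = 0 + 0i, c = -0.9540 + -0.2280i
Iter 1: z = -0.9540 + -0.2280i, |z|^2 = 0.9621
Iter 2: z = -0.0959 + 0.2070i, |z|^2 = 0.0520
Iter 3: z = -0.9877 + -0.2677i, |z|^2 = 1.0471
Iter 4: z = -0.0502 + 0.3008i, |z|^2 = 0.0930
Iter 5: z = -1.0420 + -0.2582i, |z|^2 = 1.1523
Iter 6: z = 0.0650 + 0.3100i, |z|^2 = 0.1003
Iter 7: z = -1.0459 + -0.1877i, |z|^2 = 1.1291
Iter 8: z = 0.1047 + 0.1646i, |z|^2 = 0.0380
Iter 9: z = -0.9701 + -0.1935i, |z|^2 = 0.9786
Iter 10: z = -0.0503 + 0.1475i, |z|^2 = 0.0243
Iter 11: z = -0.9732 + -0.2428i, |z|^2 = 1.0062
Iter 12: z = -0.0658 + 0.2447i, |z|^2 = 0.0642
Iter 13: z = -1.0095 + -0.2602i, |z|^2 = 1.0869
Iter 14: z = -0.0025 + 0.2973i, |z|^2 = 0.0884
Iter 15: z = -1.0424 + -0.2295i, |z|^2 = 1.1393
Iter 16: z = 0.0799 + 0.2505i, |z|^2 = 0.0691
Iter 17: z = -1.0103 + -0.1880i, |z|^2 = 1.0561
Iter 18: z = 0.0315 + 0.1518i, |z|^2 = 0.0240
Iter 19: z = -0.9761 + -0.2184i, |z|^2 = 1.0004
Iter 20: z = -0.0490 + 0.1984i, |z|^2 = 0.0418
Did not escape in 21 iterations → in set

Answer: yes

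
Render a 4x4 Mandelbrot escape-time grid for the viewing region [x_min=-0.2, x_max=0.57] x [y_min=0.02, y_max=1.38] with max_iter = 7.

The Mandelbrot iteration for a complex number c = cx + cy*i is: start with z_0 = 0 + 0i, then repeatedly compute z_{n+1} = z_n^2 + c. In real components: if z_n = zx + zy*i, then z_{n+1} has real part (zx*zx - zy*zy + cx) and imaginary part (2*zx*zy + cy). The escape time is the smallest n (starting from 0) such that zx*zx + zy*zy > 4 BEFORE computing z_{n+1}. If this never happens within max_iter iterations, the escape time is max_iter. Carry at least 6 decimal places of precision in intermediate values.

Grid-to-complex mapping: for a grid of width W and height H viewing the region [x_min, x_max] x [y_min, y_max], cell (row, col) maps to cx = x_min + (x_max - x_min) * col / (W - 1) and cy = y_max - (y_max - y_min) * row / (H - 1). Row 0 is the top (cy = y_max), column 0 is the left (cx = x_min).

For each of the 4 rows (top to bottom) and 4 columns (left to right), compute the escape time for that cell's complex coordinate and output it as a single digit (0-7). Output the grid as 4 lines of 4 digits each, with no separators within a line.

Answer: 2222
7643
7774
7774

Derivation:
(row=0, col=0): c = -0.2000 + 1.3800i → escape time 2
(row=0, col=1): c = 0.0567 + 1.3800i → escape time 2
(row=0, col=2): c = 0.3133 + 1.3800i → escape time 2
(row=0, col=3): c = 0.5700 + 1.3800i → escape time 2
(row=1, col=0): c = -0.2000 + 0.9267i → escape time 7
(row=1, col=1): c = 0.0567 + 0.9267i → escape time 6
(row=1, col=2): c = 0.3133 + 0.9267i → escape time 4
(row=1, col=3): c = 0.5700 + 0.9267i → escape time 3
(row=2, col=0): c = -0.2000 + 0.4733i → escape time 7
(row=2, col=1): c = 0.0567 + 0.4733i → escape time 7
(row=2, col=2): c = 0.3133 + 0.4733i → escape time 7
(row=2, col=3): c = 0.5700 + 0.4733i → escape time 4
(row=3, col=0): c = -0.2000 + 0.0200i → escape time 7
(row=3, col=1): c = 0.0567 + 0.0200i → escape time 7
(row=3, col=2): c = 0.3133 + 0.0200i → escape time 7
(row=3, col=3): c = 0.5700 + 0.0200i → escape time 4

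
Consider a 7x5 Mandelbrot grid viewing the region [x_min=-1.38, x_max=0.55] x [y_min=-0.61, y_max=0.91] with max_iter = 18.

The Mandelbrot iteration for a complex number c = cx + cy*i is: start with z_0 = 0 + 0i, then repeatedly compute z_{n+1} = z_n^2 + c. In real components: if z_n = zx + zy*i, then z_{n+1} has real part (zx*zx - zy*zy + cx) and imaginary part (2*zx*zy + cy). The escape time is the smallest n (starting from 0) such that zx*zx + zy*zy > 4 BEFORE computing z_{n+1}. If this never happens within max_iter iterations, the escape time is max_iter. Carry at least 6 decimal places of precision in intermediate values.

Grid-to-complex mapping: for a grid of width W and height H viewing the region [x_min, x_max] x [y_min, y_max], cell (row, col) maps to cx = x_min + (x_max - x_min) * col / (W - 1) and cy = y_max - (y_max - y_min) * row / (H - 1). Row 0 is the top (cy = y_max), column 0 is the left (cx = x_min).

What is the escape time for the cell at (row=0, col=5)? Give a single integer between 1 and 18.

Answer: 4

Derivation:
z_0 = 0 + 0i, c = 0.2283 + 0.9100i
Iter 1: z = 0.2283 + 0.9100i, |z|^2 = 0.8802
Iter 2: z = -0.5476 + 1.3256i, |z|^2 = 2.0570
Iter 3: z = -1.2289 + -0.5418i, |z|^2 = 1.8038
Iter 4: z = 1.4449 + 2.2417i, |z|^2 = 7.1132
Escaped at iteration 4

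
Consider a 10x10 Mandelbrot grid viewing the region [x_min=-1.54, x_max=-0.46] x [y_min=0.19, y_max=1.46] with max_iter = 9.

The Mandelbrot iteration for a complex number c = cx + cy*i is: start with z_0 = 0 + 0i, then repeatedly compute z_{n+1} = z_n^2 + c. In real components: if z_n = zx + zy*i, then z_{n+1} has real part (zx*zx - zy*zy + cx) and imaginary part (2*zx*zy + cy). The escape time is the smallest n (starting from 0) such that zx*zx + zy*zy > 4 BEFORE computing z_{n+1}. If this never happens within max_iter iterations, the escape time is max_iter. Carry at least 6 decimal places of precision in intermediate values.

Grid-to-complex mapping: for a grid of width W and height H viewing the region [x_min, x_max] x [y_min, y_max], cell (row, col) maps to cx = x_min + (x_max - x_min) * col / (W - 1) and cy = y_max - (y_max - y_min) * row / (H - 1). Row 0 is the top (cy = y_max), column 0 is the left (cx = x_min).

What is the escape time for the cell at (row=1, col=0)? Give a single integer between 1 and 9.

Answer: 1

Derivation:
z_0 = 0 + 0i, c = -1.5400 + 1.3189i
Iter 1: z = -1.5400 + 1.3189i, |z|^2 = 4.1111
Escaped at iteration 1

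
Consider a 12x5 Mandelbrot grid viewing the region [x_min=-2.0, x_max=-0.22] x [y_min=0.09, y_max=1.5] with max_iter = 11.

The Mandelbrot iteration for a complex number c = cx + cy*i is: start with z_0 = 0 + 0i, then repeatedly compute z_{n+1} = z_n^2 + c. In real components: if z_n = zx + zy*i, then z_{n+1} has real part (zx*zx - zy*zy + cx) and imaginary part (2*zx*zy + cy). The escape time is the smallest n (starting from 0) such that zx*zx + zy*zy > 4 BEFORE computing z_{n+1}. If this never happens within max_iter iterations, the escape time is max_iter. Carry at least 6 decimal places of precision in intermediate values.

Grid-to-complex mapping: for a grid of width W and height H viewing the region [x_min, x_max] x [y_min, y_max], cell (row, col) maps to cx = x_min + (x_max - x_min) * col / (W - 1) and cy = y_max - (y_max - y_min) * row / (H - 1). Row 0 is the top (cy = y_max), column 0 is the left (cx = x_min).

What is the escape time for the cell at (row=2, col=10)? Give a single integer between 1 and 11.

Answer: 6

Derivation:
z_0 = 0 + 0i, c = -0.3818 + 0.7950i
Iter 1: z = -0.3818 + 0.7950i, |z|^2 = 0.7778
Iter 2: z = -0.8681 + 0.1879i, |z|^2 = 0.7888
Iter 3: z = 0.3364 + 0.4688i, |z|^2 = 0.3329
Iter 4: z = -0.4884 + 1.1104i, |z|^2 = 1.4715
Iter 5: z = -1.3762 + -0.2896i, |z|^2 = 1.9779
Iter 6: z = 1.4283 + 1.5922i, |z|^2 = 4.5751
Escaped at iteration 6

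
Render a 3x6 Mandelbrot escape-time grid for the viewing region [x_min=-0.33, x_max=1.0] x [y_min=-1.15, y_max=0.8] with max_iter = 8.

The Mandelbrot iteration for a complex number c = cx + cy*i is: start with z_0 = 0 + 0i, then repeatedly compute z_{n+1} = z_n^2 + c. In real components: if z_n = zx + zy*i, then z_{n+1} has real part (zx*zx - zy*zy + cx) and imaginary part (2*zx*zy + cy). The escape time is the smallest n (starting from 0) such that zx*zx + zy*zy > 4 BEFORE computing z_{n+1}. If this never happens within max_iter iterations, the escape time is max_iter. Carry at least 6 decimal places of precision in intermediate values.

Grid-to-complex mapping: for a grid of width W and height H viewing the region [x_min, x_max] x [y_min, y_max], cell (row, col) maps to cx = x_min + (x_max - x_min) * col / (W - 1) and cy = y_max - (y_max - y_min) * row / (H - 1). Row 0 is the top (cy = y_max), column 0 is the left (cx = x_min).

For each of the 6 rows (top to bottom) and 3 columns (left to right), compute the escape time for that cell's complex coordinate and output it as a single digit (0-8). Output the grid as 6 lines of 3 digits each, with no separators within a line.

(row=0, col=0): c = -0.3300 + 0.8000i → escape time 7
(row=0, col=1): c = 0.3350 + 0.8000i → escape time 4
(row=0, col=2): c = 1.0000 + 0.8000i → escape time 2
(row=1, col=0): c = -0.3300 + 0.4100i → escape time 8
(row=1, col=1): c = 0.3350 + 0.4100i → escape time 8
(row=1, col=2): c = 1.0000 + 0.4100i → escape time 2
(row=2, col=0): c = -0.3300 + 0.0200i → escape time 8
(row=2, col=1): c = 0.3350 + 0.0200i → escape time 8
(row=2, col=2): c = 1.0000 + 0.0200i → escape time 2
(row=3, col=0): c = -0.3300 + -0.3700i → escape time 8
(row=3, col=1): c = 0.3350 + -0.3700i → escape time 8
(row=3, col=2): c = 1.0000 + -0.3700i → escape time 2
(row=4, col=0): c = -0.3300 + -0.7600i → escape time 8
(row=4, col=1): c = 0.3350 + -0.7600i → escape time 5
(row=4, col=2): c = 1.0000 + -0.7600i → escape time 2
(row=5, col=0): c = -0.3300 + -1.1500i → escape time 4
(row=5, col=1): c = 0.3350 + -1.1500i → escape time 2
(row=5, col=2): c = 1.0000 + -1.1500i → escape time 2

Answer: 742
882
882
882
852
422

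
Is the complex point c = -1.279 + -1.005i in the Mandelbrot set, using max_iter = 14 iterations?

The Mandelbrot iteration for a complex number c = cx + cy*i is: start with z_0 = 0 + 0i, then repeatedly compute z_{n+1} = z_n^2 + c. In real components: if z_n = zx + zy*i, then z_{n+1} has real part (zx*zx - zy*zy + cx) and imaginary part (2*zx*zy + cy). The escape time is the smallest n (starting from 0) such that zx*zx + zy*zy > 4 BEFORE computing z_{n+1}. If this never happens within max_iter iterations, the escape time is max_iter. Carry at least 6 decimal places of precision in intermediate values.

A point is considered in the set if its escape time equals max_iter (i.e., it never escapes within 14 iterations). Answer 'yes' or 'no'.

z_0 = 0 + 0i, c = -1.2790 + -1.0050i
Iter 1: z = -1.2790 + -1.0050i, |z|^2 = 2.6459
Iter 2: z = -0.6532 + 1.5658i, |z|^2 = 2.8783
Iter 3: z = -3.3040 + -3.0505i, |z|^2 = 20.2223
Escaped at iteration 3

Answer: no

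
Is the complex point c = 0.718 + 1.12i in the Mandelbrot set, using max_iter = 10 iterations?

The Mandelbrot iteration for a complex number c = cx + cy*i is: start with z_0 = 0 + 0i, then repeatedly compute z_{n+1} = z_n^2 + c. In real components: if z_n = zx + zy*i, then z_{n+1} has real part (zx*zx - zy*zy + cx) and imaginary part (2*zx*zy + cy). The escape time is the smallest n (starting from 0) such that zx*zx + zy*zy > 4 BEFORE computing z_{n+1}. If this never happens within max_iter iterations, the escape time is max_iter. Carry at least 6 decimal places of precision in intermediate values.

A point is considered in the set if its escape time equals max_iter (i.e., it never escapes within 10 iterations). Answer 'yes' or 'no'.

z_0 = 0 + 0i, c = 0.7180 + 1.1200i
Iter 1: z = 0.7180 + 1.1200i, |z|^2 = 1.7699
Iter 2: z = -0.0209 + 2.7283i, |z|^2 = 7.4442
Escaped at iteration 2

Answer: no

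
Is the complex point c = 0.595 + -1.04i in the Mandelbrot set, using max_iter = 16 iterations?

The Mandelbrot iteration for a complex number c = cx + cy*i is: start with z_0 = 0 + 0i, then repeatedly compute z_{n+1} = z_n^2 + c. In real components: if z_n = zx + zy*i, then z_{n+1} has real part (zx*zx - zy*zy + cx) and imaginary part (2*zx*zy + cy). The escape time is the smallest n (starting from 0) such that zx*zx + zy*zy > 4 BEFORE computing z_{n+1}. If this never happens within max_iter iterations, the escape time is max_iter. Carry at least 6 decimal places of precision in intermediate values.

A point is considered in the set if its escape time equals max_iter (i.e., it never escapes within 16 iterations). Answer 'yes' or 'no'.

z_0 = 0 + 0i, c = 0.5950 + -1.0400i
Iter 1: z = 0.5950 + -1.0400i, |z|^2 = 1.4356
Iter 2: z = -0.1326 + -2.2776i, |z|^2 = 5.2050
Escaped at iteration 2

Answer: no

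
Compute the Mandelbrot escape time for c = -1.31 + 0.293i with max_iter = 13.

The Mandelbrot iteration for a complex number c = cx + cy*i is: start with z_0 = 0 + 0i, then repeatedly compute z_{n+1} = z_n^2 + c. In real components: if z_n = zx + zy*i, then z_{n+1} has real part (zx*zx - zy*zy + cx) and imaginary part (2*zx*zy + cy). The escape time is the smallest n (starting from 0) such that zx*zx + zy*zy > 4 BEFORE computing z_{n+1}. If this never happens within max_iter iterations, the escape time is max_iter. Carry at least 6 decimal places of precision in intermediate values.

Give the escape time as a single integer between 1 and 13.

z_0 = 0 + 0i, c = -1.3100 + 0.2930i
Iter 1: z = -1.3100 + 0.2930i, |z|^2 = 1.8019
Iter 2: z = 0.3203 + -0.4747i, |z|^2 = 0.3279
Iter 3: z = -1.4327 + -0.0110i, |z|^2 = 2.0529
Iter 4: z = 0.7426 + 0.3246i, |z|^2 = 0.6568
Iter 5: z = -0.8639 + 0.7751i, |z|^2 = 1.3470
Iter 6: z = -1.1645 + -1.0461i, |z|^2 = 2.4504
Iter 7: z = -1.0483 + 2.7294i, |z|^2 = 8.5487
Escaped at iteration 7

Answer: 7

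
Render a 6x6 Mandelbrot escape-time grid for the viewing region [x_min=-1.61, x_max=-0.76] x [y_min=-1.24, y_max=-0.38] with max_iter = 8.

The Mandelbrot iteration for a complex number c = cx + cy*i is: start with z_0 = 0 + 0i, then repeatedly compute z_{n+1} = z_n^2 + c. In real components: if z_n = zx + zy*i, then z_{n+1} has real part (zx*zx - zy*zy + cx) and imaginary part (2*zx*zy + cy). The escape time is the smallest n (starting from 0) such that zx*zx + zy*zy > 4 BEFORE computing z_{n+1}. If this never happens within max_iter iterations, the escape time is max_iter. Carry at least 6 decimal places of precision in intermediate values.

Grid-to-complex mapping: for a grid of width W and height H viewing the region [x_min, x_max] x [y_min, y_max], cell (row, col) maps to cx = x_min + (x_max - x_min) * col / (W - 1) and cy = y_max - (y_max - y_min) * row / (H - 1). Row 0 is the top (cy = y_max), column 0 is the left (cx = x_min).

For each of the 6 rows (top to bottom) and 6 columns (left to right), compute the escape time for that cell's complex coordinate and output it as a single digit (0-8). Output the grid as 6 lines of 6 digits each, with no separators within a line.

Answer: 448778
333556
333344
333334
223333
122233

Derivation:
(row=0, col=0): c = -1.6100 + -0.3800i → escape time 4
(row=0, col=1): c = -1.4400 + -0.3800i → escape time 4
(row=0, col=2): c = -1.2700 + -0.3800i → escape time 8
(row=0, col=3): c = -1.1000 + -0.3800i → escape time 7
(row=0, col=4): c = -0.9300 + -0.3800i → escape time 7
(row=0, col=5): c = -0.7600 + -0.3800i → escape time 8
(row=1, col=0): c = -1.6100 + -0.5520i → escape time 3
(row=1, col=1): c = -1.4400 + -0.5520i → escape time 3
(row=1, col=2): c = -1.2700 + -0.5520i → escape time 3
(row=1, col=3): c = -1.1000 + -0.5520i → escape time 5
(row=1, col=4): c = -0.9300 + -0.5520i → escape time 5
(row=1, col=5): c = -0.7600 + -0.5520i → escape time 6
(row=2, col=0): c = -1.6100 + -0.7240i → escape time 3
(row=2, col=1): c = -1.4400 + -0.7240i → escape time 3
(row=2, col=2): c = -1.2700 + -0.7240i → escape time 3
(row=2, col=3): c = -1.1000 + -0.7240i → escape time 3
(row=2, col=4): c = -0.9300 + -0.7240i → escape time 4
(row=2, col=5): c = -0.7600 + -0.7240i → escape time 4
(row=3, col=0): c = -1.6100 + -0.8960i → escape time 3
(row=3, col=1): c = -1.4400 + -0.8960i → escape time 3
(row=3, col=2): c = -1.2700 + -0.8960i → escape time 3
(row=3, col=3): c = -1.1000 + -0.8960i → escape time 3
(row=3, col=4): c = -0.9300 + -0.8960i → escape time 3
(row=3, col=5): c = -0.7600 + -0.8960i → escape time 4
(row=4, col=0): c = -1.6100 + -1.0680i → escape time 2
(row=4, col=1): c = -1.4400 + -1.0680i → escape time 2
(row=4, col=2): c = -1.2700 + -1.0680i → escape time 3
(row=4, col=3): c = -1.1000 + -1.0680i → escape time 3
(row=4, col=4): c = -0.9300 + -1.0680i → escape time 3
(row=4, col=5): c = -0.7600 + -1.0680i → escape time 3
(row=5, col=0): c = -1.6100 + -1.2400i → escape time 1
(row=5, col=1): c = -1.4400 + -1.2400i → escape time 2
(row=5, col=2): c = -1.2700 + -1.2400i → escape time 2
(row=5, col=3): c = -1.1000 + -1.2400i → escape time 2
(row=5, col=4): c = -0.9300 + -1.2400i → escape time 3
(row=5, col=5): c = -0.7600 + -1.2400i → escape time 3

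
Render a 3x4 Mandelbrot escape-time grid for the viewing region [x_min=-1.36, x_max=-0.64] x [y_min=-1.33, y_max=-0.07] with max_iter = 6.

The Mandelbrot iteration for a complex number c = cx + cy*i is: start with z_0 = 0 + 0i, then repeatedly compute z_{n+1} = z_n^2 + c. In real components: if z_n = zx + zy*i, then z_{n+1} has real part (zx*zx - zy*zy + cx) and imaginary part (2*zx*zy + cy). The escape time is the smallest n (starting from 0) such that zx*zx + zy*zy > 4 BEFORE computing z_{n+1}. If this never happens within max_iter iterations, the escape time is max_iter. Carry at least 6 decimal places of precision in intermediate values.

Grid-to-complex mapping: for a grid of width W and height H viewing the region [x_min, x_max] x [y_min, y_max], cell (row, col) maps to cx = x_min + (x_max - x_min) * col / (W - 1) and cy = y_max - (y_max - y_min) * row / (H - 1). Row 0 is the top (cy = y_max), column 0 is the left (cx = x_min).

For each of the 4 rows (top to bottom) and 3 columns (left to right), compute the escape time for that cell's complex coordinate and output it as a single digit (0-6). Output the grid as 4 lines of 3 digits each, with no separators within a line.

(row=0, col=0): c = -1.3600 + -0.0700i → escape time 6
(row=0, col=1): c = -1.0000 + -0.0700i → escape time 6
(row=0, col=2): c = -0.6400 + -0.0700i → escape time 6
(row=1, col=0): c = -1.3600 + -0.4900i → escape time 3
(row=1, col=1): c = -1.0000 + -0.4900i → escape time 5
(row=1, col=2): c = -0.6400 + -0.4900i → escape time 6
(row=2, col=0): c = -1.3600 + -0.9100i → escape time 3
(row=2, col=1): c = -1.0000 + -0.9100i → escape time 3
(row=2, col=2): c = -0.6400 + -0.9100i → escape time 4
(row=3, col=0): c = -1.3600 + -1.3300i → escape time 2
(row=3, col=1): c = -1.0000 + -1.3300i → escape time 2
(row=3, col=2): c = -0.6400 + -1.3300i → escape time 2

Answer: 666
356
334
222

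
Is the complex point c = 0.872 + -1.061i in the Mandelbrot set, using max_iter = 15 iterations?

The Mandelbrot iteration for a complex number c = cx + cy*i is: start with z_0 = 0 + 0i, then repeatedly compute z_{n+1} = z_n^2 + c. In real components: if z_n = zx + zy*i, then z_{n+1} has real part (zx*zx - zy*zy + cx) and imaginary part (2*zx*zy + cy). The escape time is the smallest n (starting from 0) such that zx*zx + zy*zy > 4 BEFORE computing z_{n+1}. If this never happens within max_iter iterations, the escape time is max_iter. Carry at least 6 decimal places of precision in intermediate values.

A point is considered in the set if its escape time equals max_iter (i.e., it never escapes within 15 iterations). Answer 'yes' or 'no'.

z_0 = 0 + 0i, c = 0.8720 + -1.0610i
Iter 1: z = 0.8720 + -1.0610i, |z|^2 = 1.8861
Iter 2: z = 0.5067 + -2.9114i, |z|^2 = 8.7329
Escaped at iteration 2

Answer: no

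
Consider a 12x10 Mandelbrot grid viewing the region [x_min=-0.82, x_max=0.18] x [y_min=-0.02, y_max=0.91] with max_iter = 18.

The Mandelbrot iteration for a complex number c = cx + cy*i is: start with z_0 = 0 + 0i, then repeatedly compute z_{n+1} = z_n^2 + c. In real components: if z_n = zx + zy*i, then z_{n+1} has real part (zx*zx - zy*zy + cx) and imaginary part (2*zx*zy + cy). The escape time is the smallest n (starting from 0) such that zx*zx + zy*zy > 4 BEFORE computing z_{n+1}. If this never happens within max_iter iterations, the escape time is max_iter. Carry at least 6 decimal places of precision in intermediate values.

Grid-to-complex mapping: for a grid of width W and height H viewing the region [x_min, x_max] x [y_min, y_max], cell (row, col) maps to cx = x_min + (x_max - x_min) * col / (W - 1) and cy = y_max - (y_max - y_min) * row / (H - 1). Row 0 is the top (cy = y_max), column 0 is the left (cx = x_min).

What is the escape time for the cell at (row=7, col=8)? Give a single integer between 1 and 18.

z_0 = 0 + 0i, c = -0.0927 + 0.1867i
Iter 1: z = -0.0927 + 0.1867i, |z|^2 = 0.0434
Iter 2: z = -0.1190 + 0.1520i, |z|^2 = 0.0373
Iter 3: z = -0.1017 + 0.1505i, |z|^2 = 0.0330
Iter 4: z = -0.1050 + 0.1561i, |z|^2 = 0.0354
Iter 5: z = -0.1061 + 0.1539i, |z|^2 = 0.0349
Iter 6: z = -0.1052 + 0.1540i, |z|^2 = 0.0348
Iter 7: z = -0.1054 + 0.1543i, |z|^2 = 0.0349
Iter 8: z = -0.1054 + 0.1541i, |z|^2 = 0.0349
Iter 9: z = -0.1054 + 0.1542i, |z|^2 = 0.0349
Iter 10: z = -0.1054 + 0.1542i, |z|^2 = 0.0349
Iter 11: z = -0.1054 + 0.1542i, |z|^2 = 0.0349
Iter 12: z = -0.1054 + 0.1542i, |z|^2 = 0.0349
Iter 13: z = -0.1054 + 0.1542i, |z|^2 = 0.0349
Iter 14: z = -0.1054 + 0.1542i, |z|^2 = 0.0349
Iter 15: z = -0.1054 + 0.1542i, |z|^2 = 0.0349
Iter 16: z = -0.1054 + 0.1542i, |z|^2 = 0.0349
Iter 17: z = -0.1054 + 0.1542i, |z|^2 = 0.0349

Answer: 18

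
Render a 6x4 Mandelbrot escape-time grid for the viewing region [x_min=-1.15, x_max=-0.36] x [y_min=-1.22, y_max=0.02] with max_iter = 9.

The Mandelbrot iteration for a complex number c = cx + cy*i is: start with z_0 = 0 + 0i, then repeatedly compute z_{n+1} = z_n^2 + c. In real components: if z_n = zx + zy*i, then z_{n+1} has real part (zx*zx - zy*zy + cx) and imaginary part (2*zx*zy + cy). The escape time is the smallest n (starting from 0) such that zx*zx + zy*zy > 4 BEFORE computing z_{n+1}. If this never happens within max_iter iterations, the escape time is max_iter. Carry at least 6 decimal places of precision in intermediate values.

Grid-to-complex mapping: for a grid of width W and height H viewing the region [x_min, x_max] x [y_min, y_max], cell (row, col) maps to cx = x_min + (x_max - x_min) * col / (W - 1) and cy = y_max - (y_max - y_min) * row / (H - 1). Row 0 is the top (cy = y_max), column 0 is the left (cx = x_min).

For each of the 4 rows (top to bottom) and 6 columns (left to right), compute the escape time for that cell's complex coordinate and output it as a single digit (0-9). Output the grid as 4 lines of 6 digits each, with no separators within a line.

(row=0, col=0): c = -1.1500 + 0.0200i → escape time 9
(row=0, col=1): c = -0.9920 + 0.0200i → escape time 9
(row=0, col=2): c = -0.8340 + 0.0200i → escape time 9
(row=0, col=3): c = -0.6760 + 0.0200i → escape time 9
(row=0, col=4): c = -0.5180 + 0.0200i → escape time 9
(row=0, col=5): c = -0.3600 + 0.0200i → escape time 9
(row=1, col=0): c = -1.1500 + -0.3933i → escape time 7
(row=1, col=1): c = -0.9920 + -0.3933i → escape time 7
(row=1, col=2): c = -0.8340 + -0.3933i → escape time 7
(row=1, col=3): c = -0.6760 + -0.3933i → escape time 9
(row=1, col=4): c = -0.5180 + -0.3933i → escape time 9
(row=1, col=5): c = -0.3600 + -0.3933i → escape time 9
(row=2, col=0): c = -1.1500 + -0.8067i → escape time 3
(row=2, col=1): c = -0.9920 + -0.8067i → escape time 3
(row=2, col=2): c = -0.8340 + -0.8067i → escape time 4
(row=2, col=3): c = -0.6760 + -0.8067i → escape time 4
(row=2, col=4): c = -0.5180 + -0.8067i → escape time 5
(row=2, col=5): c = -0.3600 + -0.8067i → escape time 7
(row=3, col=0): c = -1.1500 + -1.2200i → escape time 2
(row=3, col=1): c = -0.9920 + -1.2200i → escape time 3
(row=3, col=2): c = -0.8340 + -1.2200i → escape time 3
(row=3, col=3): c = -0.6760 + -1.2200i → escape time 3
(row=3, col=4): c = -0.5180 + -1.2200i → escape time 3
(row=3, col=5): c = -0.3600 + -1.2200i → escape time 3

Answer: 999999
777999
334457
233333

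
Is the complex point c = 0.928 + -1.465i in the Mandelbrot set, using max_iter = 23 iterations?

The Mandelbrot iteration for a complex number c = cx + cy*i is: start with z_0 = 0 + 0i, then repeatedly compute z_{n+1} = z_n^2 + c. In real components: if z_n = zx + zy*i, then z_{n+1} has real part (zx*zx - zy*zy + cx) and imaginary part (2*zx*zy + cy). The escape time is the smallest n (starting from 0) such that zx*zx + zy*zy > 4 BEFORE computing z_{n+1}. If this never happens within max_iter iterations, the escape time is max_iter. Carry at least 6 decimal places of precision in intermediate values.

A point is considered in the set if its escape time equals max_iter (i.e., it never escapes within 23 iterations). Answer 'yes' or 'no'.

Answer: no

Derivation:
z_0 = 0 + 0i, c = 0.9280 + -1.4650i
Iter 1: z = 0.9280 + -1.4650i, |z|^2 = 3.0074
Iter 2: z = -0.3570 + -4.1840i, |z|^2 = 17.6337
Escaped at iteration 2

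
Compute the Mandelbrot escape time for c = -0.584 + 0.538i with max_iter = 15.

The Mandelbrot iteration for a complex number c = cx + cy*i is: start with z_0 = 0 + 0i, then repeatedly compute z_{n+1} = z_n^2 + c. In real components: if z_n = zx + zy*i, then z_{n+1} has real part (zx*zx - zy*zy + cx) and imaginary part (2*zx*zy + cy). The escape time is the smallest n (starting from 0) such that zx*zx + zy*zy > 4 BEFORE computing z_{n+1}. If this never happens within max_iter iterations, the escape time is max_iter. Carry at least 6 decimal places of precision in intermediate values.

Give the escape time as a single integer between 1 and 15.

Answer: 12

Derivation:
z_0 = 0 + 0i, c = -0.5840 + 0.5380i
Iter 1: z = -0.5840 + 0.5380i, |z|^2 = 0.6305
Iter 2: z = -0.5324 + -0.0904i, |z|^2 = 0.2916
Iter 3: z = -0.3087 + 0.6342i, |z|^2 = 0.4976
Iter 4: z = -0.8909 + 0.1464i, |z|^2 = 0.8152
Iter 5: z = 0.1884 + 0.2772i, |z|^2 = 0.1123
Iter 6: z = -0.6253 + 0.6424i, |z|^2 = 0.8037
Iter 7: z = -0.6056 + -0.2655i, |z|^2 = 0.4373
Iter 8: z = -0.2877 + 0.8595i, |z|^2 = 0.8216
Iter 9: z = -1.2401 + 0.0435i, |z|^2 = 1.5396
Iter 10: z = 0.9518 + 0.4302i, |z|^2 = 1.0911
Iter 11: z = 0.1369 + 1.3570i, |z|^2 = 1.8601
Iter 12: z = -2.4066 + 0.9096i, |z|^2 = 6.6190
Escaped at iteration 12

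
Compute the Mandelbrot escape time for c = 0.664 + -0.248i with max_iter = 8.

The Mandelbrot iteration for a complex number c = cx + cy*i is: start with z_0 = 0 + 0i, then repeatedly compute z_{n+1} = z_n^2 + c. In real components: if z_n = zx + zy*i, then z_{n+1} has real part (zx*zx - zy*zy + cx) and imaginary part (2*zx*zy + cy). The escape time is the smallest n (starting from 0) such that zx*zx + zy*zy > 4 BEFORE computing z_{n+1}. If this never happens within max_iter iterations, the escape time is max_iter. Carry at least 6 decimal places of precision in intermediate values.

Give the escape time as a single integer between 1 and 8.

z_0 = 0 + 0i, c = 0.6640 + -0.2480i
Iter 1: z = 0.6640 + -0.2480i, |z|^2 = 0.5024
Iter 2: z = 1.0434 + -0.5773i, |z|^2 = 1.4220
Iter 3: z = 1.4193 + -1.4528i, |z|^2 = 4.1251
Escaped at iteration 3

Answer: 3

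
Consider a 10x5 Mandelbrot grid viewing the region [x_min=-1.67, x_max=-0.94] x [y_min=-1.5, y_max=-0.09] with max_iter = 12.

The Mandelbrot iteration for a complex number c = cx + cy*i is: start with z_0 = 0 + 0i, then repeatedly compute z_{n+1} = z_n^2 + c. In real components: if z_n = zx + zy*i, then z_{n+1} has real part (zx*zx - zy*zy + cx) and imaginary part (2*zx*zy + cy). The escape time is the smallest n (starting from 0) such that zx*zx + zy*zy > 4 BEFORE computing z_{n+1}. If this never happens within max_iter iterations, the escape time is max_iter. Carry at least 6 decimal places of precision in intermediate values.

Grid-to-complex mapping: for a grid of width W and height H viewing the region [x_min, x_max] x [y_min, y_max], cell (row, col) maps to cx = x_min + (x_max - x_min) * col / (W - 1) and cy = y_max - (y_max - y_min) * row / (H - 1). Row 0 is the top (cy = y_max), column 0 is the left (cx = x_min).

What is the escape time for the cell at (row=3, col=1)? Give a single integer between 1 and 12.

z_0 = 0 + 0i, c = -1.5889 + -1.1475i
Iter 1: z = -1.5889 + -1.1475i, |z|^2 = 3.8413
Iter 2: z = -0.3811 + 2.4990i, |z|^2 = 6.3902
Escaped at iteration 2

Answer: 2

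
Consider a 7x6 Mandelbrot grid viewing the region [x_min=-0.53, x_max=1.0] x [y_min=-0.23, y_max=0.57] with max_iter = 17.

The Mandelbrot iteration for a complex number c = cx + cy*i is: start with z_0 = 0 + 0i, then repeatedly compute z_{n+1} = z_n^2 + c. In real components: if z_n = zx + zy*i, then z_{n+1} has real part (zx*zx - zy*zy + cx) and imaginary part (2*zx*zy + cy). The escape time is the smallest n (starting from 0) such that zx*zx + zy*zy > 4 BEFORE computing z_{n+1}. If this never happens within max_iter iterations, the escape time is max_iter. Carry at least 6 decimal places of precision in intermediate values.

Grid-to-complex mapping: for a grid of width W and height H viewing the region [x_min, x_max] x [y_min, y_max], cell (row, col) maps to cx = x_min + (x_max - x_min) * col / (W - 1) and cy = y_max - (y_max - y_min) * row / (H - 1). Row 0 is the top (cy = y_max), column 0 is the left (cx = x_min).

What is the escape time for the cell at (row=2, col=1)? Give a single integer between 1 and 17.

z_0 = 0 + 0i, c = -0.2750 + 0.2500i
Iter 1: z = -0.2750 + 0.2500i, |z|^2 = 0.1381
Iter 2: z = -0.2619 + 0.1125i, |z|^2 = 0.0812
Iter 3: z = -0.2191 + 0.1911i, |z|^2 = 0.0845
Iter 4: z = -0.2635 + 0.1663i, |z|^2 = 0.0971
Iter 5: z = -0.2332 + 0.1624i, |z|^2 = 0.0807
Iter 6: z = -0.2470 + 0.1743i, |z|^2 = 0.0914
Iter 7: z = -0.2444 + 0.1639i, |z|^2 = 0.0866
Iter 8: z = -0.2422 + 0.1699i, |z|^2 = 0.0875
Iter 9: z = -0.2452 + 0.1677i, |z|^2 = 0.0883
Iter 10: z = -0.2430 + 0.1677i, |z|^2 = 0.0872
Iter 11: z = -0.2441 + 0.1685i, |z|^2 = 0.0880
Iter 12: z = -0.2438 + 0.1678i, |z|^2 = 0.0876
Iter 13: z = -0.2437 + 0.1682i, |z|^2 = 0.0877
Iter 14: z = -0.2439 + 0.1680i, |z|^2 = 0.0877
Iter 15: z = -0.2437 + 0.1680i, |z|^2 = 0.0876
Iter 16: z = -0.2438 + 0.1681i, |z|^2 = 0.0877

Answer: 17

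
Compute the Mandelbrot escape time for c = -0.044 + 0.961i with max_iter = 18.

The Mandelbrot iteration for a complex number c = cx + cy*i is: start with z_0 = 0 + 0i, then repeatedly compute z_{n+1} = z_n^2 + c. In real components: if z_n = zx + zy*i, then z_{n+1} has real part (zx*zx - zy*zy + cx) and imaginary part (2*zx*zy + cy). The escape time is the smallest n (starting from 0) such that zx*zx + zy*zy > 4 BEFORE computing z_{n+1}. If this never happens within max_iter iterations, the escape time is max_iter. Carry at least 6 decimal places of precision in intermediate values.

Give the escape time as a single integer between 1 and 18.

z_0 = 0 + 0i, c = -0.0440 + 0.9610i
Iter 1: z = -0.0440 + 0.9610i, |z|^2 = 0.9255
Iter 2: z = -0.9656 + 0.8764i, |z|^2 = 1.7005
Iter 3: z = 0.1202 + -0.7315i, |z|^2 = 0.5496
Iter 4: z = -0.5647 + 0.7851i, |z|^2 = 0.9353
Iter 5: z = -0.3415 + 0.0743i, |z|^2 = 0.1222
Iter 6: z = 0.0671 + 0.9102i, |z|^2 = 0.8331
Iter 7: z = -0.8680 + 1.0832i, |z|^2 = 1.9268
Iter 8: z = -0.4638 + -0.9195i, |z|^2 = 1.0605
Iter 9: z = -0.6744 + 1.8138i, |z|^2 = 3.7448
Iter 10: z = -2.8792 + -1.4854i, |z|^2 = 10.4961
Escaped at iteration 10

Answer: 10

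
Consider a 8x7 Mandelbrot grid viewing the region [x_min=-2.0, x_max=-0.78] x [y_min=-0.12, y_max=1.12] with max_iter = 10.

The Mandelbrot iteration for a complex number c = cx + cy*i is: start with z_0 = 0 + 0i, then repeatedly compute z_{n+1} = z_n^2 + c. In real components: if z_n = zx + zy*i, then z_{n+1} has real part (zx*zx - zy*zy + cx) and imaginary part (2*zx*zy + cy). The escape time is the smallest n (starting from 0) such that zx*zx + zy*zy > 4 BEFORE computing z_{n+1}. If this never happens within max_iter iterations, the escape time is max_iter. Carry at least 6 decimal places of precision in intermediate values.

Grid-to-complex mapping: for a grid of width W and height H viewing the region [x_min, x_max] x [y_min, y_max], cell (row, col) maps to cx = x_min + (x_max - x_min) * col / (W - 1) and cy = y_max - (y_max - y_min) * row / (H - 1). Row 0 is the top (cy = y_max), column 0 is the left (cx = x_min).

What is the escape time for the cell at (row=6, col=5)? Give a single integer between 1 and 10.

z_0 = 0 + 0i, c = -1.1286 + -0.1200i
Iter 1: z = -1.1286 + -0.1200i, |z|^2 = 1.2881
Iter 2: z = 0.1307 + 0.1509i, |z|^2 = 0.0398
Iter 3: z = -1.1342 + -0.0806i, |z|^2 = 1.2930
Iter 4: z = 0.1515 + 0.0628i, |z|^2 = 0.0269
Iter 5: z = -1.1096 + -0.1010i, |z|^2 = 1.2414
Iter 6: z = 0.0924 + 0.1041i, |z|^2 = 0.0194
Iter 7: z = -1.1309 + -0.1008i, |z|^2 = 1.2890
Iter 8: z = 0.1402 + 0.1079i, |z|^2 = 0.0313
Iter 9: z = -1.1206 + -0.0898i, |z|^2 = 1.2637

Answer: 10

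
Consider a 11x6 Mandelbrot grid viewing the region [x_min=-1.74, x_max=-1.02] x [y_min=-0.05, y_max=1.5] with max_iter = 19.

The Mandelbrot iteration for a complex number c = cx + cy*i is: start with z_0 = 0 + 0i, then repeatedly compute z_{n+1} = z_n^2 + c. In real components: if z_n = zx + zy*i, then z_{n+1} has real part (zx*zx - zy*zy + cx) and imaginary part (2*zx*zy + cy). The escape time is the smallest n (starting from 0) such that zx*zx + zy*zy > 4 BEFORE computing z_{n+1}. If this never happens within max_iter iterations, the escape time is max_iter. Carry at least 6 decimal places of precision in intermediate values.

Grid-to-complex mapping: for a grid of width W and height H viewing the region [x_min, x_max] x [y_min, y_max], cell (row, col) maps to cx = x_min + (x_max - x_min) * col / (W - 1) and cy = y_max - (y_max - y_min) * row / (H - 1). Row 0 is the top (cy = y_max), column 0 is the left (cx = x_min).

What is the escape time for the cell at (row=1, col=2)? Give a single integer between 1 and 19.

Answer: 2

Derivation:
z_0 = 0 + 0i, c = -1.5960 + 1.1900i
Iter 1: z = -1.5960 + 1.1900i, |z|^2 = 3.9633
Iter 2: z = -0.4649 + -2.6085i, |z|^2 = 7.0203
Escaped at iteration 2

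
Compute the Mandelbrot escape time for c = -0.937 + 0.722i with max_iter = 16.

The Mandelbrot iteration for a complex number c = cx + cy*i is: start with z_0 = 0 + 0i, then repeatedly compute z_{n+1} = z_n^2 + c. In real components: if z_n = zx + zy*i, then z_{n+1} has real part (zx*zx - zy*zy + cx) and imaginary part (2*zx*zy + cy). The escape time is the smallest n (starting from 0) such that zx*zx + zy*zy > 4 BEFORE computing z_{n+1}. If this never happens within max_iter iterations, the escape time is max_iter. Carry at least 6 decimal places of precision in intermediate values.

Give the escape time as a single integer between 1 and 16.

z_0 = 0 + 0i, c = -0.9370 + 0.7220i
Iter 1: z = -0.9370 + 0.7220i, |z|^2 = 1.3993
Iter 2: z = -0.5803 + -0.6310i, |z|^2 = 0.7350
Iter 3: z = -0.9984 + 1.4544i, |z|^2 = 3.1121
Iter 4: z = -2.0554 + -2.1822i, |z|^2 = 8.9867
Escaped at iteration 4

Answer: 4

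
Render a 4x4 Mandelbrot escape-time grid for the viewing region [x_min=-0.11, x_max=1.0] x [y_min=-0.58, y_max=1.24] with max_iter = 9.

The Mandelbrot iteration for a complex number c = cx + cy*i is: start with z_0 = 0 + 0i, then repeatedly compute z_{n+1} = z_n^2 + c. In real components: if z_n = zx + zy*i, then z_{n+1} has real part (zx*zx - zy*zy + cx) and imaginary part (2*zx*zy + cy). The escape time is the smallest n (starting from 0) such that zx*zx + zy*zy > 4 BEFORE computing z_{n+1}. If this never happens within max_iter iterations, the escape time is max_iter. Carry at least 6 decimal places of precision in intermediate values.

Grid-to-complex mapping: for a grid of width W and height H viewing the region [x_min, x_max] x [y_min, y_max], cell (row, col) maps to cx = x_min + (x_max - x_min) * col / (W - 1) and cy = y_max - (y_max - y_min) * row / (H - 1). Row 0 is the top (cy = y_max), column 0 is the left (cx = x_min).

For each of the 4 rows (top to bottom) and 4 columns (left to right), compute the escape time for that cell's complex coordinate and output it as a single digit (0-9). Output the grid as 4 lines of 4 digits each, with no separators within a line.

Answer: 3222
9932
9942
9932

Derivation:
(row=0, col=0): c = -0.1100 + 1.2400i → escape time 3
(row=0, col=1): c = 0.2600 + 1.2400i → escape time 2
(row=0, col=2): c = 0.6300 + 1.2400i → escape time 2
(row=0, col=3): c = 1.0000 + 1.2400i → escape time 2
(row=1, col=0): c = -0.1100 + 0.6333i → escape time 9
(row=1, col=1): c = 0.2600 + 0.6333i → escape time 9
(row=1, col=2): c = 0.6300 + 0.6333i → escape time 3
(row=1, col=3): c = 1.0000 + 0.6333i → escape time 2
(row=2, col=0): c = -0.1100 + 0.0267i → escape time 9
(row=2, col=1): c = 0.2600 + 0.0267i → escape time 9
(row=2, col=2): c = 0.6300 + 0.0267i → escape time 4
(row=2, col=3): c = 1.0000 + 0.0267i → escape time 2
(row=3, col=0): c = -0.1100 + -0.5800i → escape time 9
(row=3, col=1): c = 0.2600 + -0.5800i → escape time 9
(row=3, col=2): c = 0.6300 + -0.5800i → escape time 3
(row=3, col=3): c = 1.0000 + -0.5800i → escape time 2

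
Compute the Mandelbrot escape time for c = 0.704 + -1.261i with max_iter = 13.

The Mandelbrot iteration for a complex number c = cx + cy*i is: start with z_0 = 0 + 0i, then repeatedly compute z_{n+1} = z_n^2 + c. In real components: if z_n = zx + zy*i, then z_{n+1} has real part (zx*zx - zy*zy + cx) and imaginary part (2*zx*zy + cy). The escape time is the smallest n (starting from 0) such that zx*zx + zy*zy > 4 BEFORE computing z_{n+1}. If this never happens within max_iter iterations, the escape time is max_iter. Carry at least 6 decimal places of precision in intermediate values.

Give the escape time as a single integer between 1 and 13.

Answer: 2

Derivation:
z_0 = 0 + 0i, c = 0.7040 + -1.2610i
Iter 1: z = 0.7040 + -1.2610i, |z|^2 = 2.0857
Iter 2: z = -0.3905 + -3.0365i, |z|^2 = 9.3728
Escaped at iteration 2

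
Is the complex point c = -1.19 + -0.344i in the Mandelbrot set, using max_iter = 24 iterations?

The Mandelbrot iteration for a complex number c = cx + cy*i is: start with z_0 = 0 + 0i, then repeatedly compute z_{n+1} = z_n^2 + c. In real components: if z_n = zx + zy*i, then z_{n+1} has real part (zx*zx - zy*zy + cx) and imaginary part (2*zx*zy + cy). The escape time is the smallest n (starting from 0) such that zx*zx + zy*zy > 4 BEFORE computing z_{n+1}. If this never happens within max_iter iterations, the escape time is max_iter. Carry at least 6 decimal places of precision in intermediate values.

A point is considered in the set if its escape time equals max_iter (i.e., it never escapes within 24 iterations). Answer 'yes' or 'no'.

Answer: no

Derivation:
z_0 = 0 + 0i, c = -1.1900 + -0.3440i
Iter 1: z = -1.1900 + -0.3440i, |z|^2 = 1.5344
Iter 2: z = 0.1078 + 0.4747i, |z|^2 = 0.2370
Iter 3: z = -1.4037 + -0.2417i, |z|^2 = 2.0289
Iter 4: z = 0.7221 + 0.3345i, |z|^2 = 0.6333
Iter 5: z = -0.7805 + 0.1391i, |z|^2 = 0.6285
Iter 6: z = -0.6002 + -0.5612i, |z|^2 = 0.6751
Iter 7: z = -1.1447 + 0.3296i, |z|^2 = 1.4189
Iter 8: z = 0.0117 + -1.0986i, |z|^2 = 1.2070
Iter 9: z = -2.3967 + -0.3696i, |z|^2 = 5.8810
Escaped at iteration 9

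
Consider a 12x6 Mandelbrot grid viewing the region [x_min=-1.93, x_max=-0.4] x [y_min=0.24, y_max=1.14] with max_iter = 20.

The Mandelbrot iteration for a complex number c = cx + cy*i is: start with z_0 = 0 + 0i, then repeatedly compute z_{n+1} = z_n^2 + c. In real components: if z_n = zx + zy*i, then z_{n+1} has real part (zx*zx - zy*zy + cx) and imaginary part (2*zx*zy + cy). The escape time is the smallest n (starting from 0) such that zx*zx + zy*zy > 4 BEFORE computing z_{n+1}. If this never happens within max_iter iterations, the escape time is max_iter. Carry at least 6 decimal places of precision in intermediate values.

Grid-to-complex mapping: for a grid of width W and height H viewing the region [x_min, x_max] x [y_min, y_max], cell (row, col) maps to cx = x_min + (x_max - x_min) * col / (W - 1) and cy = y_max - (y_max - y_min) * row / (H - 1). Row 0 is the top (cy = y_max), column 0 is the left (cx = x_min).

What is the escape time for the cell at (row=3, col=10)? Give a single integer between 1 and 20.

z_0 = 0 + 0i, c = -0.5391 + 0.6000i
Iter 1: z = -0.5391 + 0.6000i, |z|^2 = 0.6506
Iter 2: z = -0.6085 + -0.0469i, |z|^2 = 0.3724
Iter 3: z = -0.1711 + 0.6571i, |z|^2 = 0.4610
Iter 4: z = -0.9416 + 0.3752i, |z|^2 = 1.0274
Iter 5: z = 0.2067 + -0.1066i, |z|^2 = 0.0541
Iter 6: z = -0.5077 + 0.5559i, |z|^2 = 0.5668
Iter 7: z = -0.5904 + 0.0355i, |z|^2 = 0.3498
Iter 8: z = -0.1918 + 0.5581i, |z|^2 = 0.3483
Iter 9: z = -0.8138 + 0.3859i, |z|^2 = 0.8112
Iter 10: z = -0.0258 + -0.0281i, |z|^2 = 0.0015
Iter 11: z = -0.5392 + 0.6014i, |z|^2 = 0.6525
Iter 12: z = -0.6101 + -0.0486i, |z|^2 = 0.3746
Iter 13: z = -0.1693 + 0.6593i, |z|^2 = 0.4634
Iter 14: z = -0.9452 + 0.3768i, |z|^2 = 1.0353
Iter 15: z = 0.2122 + -0.1123i, |z|^2 = 0.0576
Iter 16: z = -0.5067 + 0.5523i, |z|^2 = 0.5618
Iter 17: z = -0.5875 + 0.0403i, |z|^2 = 0.3467
Iter 18: z = -0.1956 + 0.5526i, |z|^2 = 0.3437
Iter 19: z = -0.8062 + 0.3838i, |z|^2 = 0.7973

Answer: 20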